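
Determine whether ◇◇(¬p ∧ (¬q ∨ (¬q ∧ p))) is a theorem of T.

Tableau for the negation ¬◇◇(¬p ∧ (¬q ∨ (¬q ∧ p))):
1. ¬◇◇(¬p ∧ (¬q ∨ (¬q ∧ p))), w0
2. ¬◇(¬p ∧ (¬q ∨ (¬q ∧ p))), w0
3. ¬(¬p ∧ (¬q ∨ (¬q ∧ p))), w0
4. ¬(¬q ∨ (¬q ∧ p)), w0
5. q, w0
6. ¬(¬q ∧ p), w0
7. ¬p, w0
Accessibility: w0Rw0
The negation has an open branch (countermodel exists).

No, not valid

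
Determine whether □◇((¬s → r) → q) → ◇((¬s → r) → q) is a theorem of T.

Valid

Tableau for the negation ¬(□◇((¬s → r) → q) → ◇((¬s → r) → q)):
1. ¬(□◇((¬s → r) → q) → ◇((¬s → r) → q)), u
2. □◇((¬s → r) → q), u
3. ¬◇((¬s → r) → q), u
4. ◇((¬s → r) → q), u
5. ¬((¬s → r) → q), u
6. ¬s → r, u
7. ¬q, u
8. r, u
9. (¬s → r) → q, v
10. ◇((¬s → r) → q), v
11. ¬((¬s → r) → q), v
12. ¬s → r, v
13. ¬q, v
14. ¬(¬s → r), v
15. ¬s, v
16. ¬r, v
17. r, v
Accessibility: uRu, uRv, vRv
Branch closes: r and ¬r both at v.
Every branch of the negation's tableau closes; the branch above is one of them.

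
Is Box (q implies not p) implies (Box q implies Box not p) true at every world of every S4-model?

Tableau for the negation not (Box (q implies not p) implies (Box q implies Box not p)):
1. not (Box (q implies not p) implies (Box q implies Box not p)), 0
2. Box (q implies not p), 0   [neg-implies-rule on 1]
3. not (Box q implies Box not p), 0   [neg-implies-rule on 1]
4. Box q, 0   [neg-implies-rule on 3]
5. not Box not p, 0   [neg-implies-rule on 3]
6. q implies not p, 0   [Box-rule on 2 via 0R0]
7. q, 0   [Box-rule on 4 via 0R0]
8. not p, 0   [implies-rule on 6 (branches; this branch)]
9. p, 1   [neg-Box-rule on 5: fresh world 1, 0R1]
10. q implies not p, 1   [Box-rule on 2 via 0R1]
11. q, 1   [Box-rule on 4 via 0R1]
12. not p, 1   [implies-rule on 10 (branches; this branch)]
Accessibility: 0R0, 0R1, 1R1
Branch closes: p and not p both at 1.
All branches of the negation close; one closing branch shown above.

Valid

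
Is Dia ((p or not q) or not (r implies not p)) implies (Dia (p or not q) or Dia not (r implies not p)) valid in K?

Tableau for the negation not (Dia ((p or not q) or not (r implies not p)) implies (Dia (p or not q) or Dia not (r implies not p))):
1. not (Dia ((p or not q) or not (r implies not p)) implies (Dia (p or not q) or Dia not (r implies not p))), 0
2. Dia ((p or not q) or not (r implies not p)), 0
3. not (Dia (p or not q) or Dia not (r implies not p)), 0
4. not Dia (p or not q), 0
5. not Dia not (r implies not p), 0
6. (p or not q) or not (r implies not p), 1
7. not (p or not q), 1
8. not p, 1
9. q, 1
10. r implies not p, 1
11. p or not q, 1
12. not q, 1
Accessibility: 0R1
Branch closes: q and not q both at 1.
All branches of the negation close; one closing branch shown above.

Valid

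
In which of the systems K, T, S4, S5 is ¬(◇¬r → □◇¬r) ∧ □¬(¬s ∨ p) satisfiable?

K, T, S4

S4-tableau for the formula:
1. ¬(◇¬r → □◇¬r) ∧ □¬(¬s ∨ p), w0
2. ¬(◇¬r → □◇¬r), w0
3. □¬(¬s ∨ p), w0
4. ◇¬r, w0
5. ¬□◇¬r, w0
6. ¬(¬s ∨ p), w0
7. s, w0
8. ¬p, w0
9. ¬r, w1
10. ¬(¬s ∨ p), w1
11. s, w1
12. ¬p, w1
13. ¬◇¬r, w2
14. ¬(¬s ∨ p), w2
15. s, w2
16. ¬p, w2
17. r, w2
Accessibility: w0Rw0, w0Rw1, w0Rw2, w1Rw1, w2Rw2
Complete open branch: satisfiable in S4, hence also in K, T (this S4-model is also a K-model and a T-model).
S5-tableau for the formula:
1. ¬(◇¬r → □◇¬r) ∧ □¬(¬s ∨ p), w0
2. ¬(◇¬r → □◇¬r), w0
3. □¬(¬s ∨ p), w0
4. ◇¬r, w0
5. ¬□◇¬r, w0
6. ¬(¬s ∨ p), w0
7. s, w0
8. ¬p, w0
9. ¬r, w1
10. ¬(¬s ∨ p), w1
11. s, w1
12. ¬p, w1
13. ¬◇¬r, w2
14. ¬(¬s ∨ p), w2
15. s, w2
16. ¬p, w2
17. r, w0
18. r, w1
Accessibility: w0Rw0, w0Rw1, w0Rw2, w1Rw0, w1Rw1, w1Rw2, w2Rw0, w2Rw1, w2Rw2
Branch closes: r and ¬r both at w1.
Every branch closes (one shown): unsatisfiable in S5.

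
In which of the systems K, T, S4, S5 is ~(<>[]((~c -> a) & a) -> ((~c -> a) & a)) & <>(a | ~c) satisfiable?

K, T, S4

S5-tableau for the formula:
1. ~(<>[]((~c -> a) & a) -> ((~c -> a) & a)) & <>(a | ~c), u
2. ~(<>[]((~c -> a) & a) -> ((~c -> a) & a)), u   [&-rule on 1]
3. <>(a | ~c), u   [&-rule on 1]
4. <>[]((~c -> a) & a), u   [~->-rule on 2]
5. ~((~c -> a) & a), u   [~->-rule on 2]
6. ~(~c -> a), u   [~&-rule on 5 (branches; this branch)]
7. ~c, u   [~->-rule on 6]
8. ~a, u   [~->-rule on 6]
9. a | ~c, v   [<>-rule on 3: fresh world v, uRv]
10. ~c, v   [|-rule on 9 (branches; this branch)]
11. []((~c -> a) & a), w   [<>-rule on 4: fresh world w, uRw]
12. (~c -> a) & a, u   [[]-rule on 11 via wRu]
13. ~c -> a, u   [&-rule on 12]
14. a, u   [&-rule on 12]
Accessibility: uRu, uRv, uRw, vRu, vRv, vRw, wRu, wRv, wRw
Branch closes: a and ~a both at u.
Every branch closes (one shown): unsatisfiable in S5.
S4-tableau for the formula:
1. ~(<>[]((~c -> a) & a) -> ((~c -> a) & a)) & <>(a | ~c), u
2. ~(<>[]((~c -> a) & a) -> ((~c -> a) & a)), u   [&-rule on 1]
3. <>(a | ~c), u   [&-rule on 1]
4. <>[]((~c -> a) & a), u   [~->-rule on 2]
5. ~((~c -> a) & a), u   [~->-rule on 2]
6. ~a, u   [~&-rule on 5 (branches; this branch)]
7. a | ~c, v   [<>-rule on 3: fresh world v, uRv]
8. ~c, v   [|-rule on 7 (branches; this branch)]
9. []((~c -> a) & a), w   [<>-rule on 4: fresh world w, uRw]
10. (~c -> a) & a, w   [[]-rule on 9 via wRw]
11. ~c -> a, w   [&-rule on 10]
12. a, w   [&-rule on 10]
Accessibility: uRu, uRv, uRw, vRv, wRw
Complete open branch: satisfiable in S4, hence also in K, T (this S4-model is also a K-model and a T-model).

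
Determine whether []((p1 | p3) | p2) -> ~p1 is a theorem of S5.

Tableau for the negation ~([]((p1 | p3) | p2) -> ~p1):
1. ~([]((p1 | p3) | p2) -> ~p1), w0
2. []((p1 | p3) | p2), w0
3. p1, w0
4. (p1 | p3) | p2, w0
5. p2, w0
Accessibility: w0Rw0
The negation has an open branch (countermodel exists).

Not valid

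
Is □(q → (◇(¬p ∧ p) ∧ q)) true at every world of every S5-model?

Invalid (countermodel exists)

Tableau for the negation ¬□(q → (◇(¬p ∧ p) ∧ q)):
1. ¬□(q → (◇(¬p ∧ p) ∧ q)), 0
2. ¬(q → (◇(¬p ∧ p) ∧ q)), 1   [¬□-rule on 1: fresh world 1, 0R1]
3. q, 1   [¬→-rule on 2]
4. ¬(◇(¬p ∧ p) ∧ q), 1   [¬→-rule on 2]
5. ¬◇(¬p ∧ p), 1   [¬∧-rule on 4 (branches; this branch)]
6. ¬(¬p ∧ p), 0   [¬◇-rule on 5 via 1R0]
7. ¬(¬p ∧ p), 1   [¬◇-rule on 5 via 1R1]
8. ¬p, 0   [¬∧-rule on 6 (branches; this branch)]
9. ¬p, 1   [¬∧-rule on 7 (branches; this branch)]
Accessibility: 0R0, 0R1, 1R0, 1R1
The negation has an open branch (countermodel exists).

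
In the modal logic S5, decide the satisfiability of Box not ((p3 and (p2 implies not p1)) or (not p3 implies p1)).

1. Box not ((p3 and (p2 implies not p1)) or (not p3 implies p1)), 0
2. not ((p3 and (p2 implies not p1)) or (not p3 implies p1)), 0
3. not (p3 and (p2 implies not p1)), 0
4. not (not p3 implies p1), 0
5. not p3, 0
6. not p1, 0
Accessibility: 0R0

Yes, satisfiable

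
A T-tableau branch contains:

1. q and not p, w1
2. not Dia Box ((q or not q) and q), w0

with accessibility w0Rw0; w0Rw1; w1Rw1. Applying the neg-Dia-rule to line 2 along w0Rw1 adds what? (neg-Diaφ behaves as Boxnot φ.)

not Box ((q or not q) and q), w1

neg-Diaφ behaves as Boxnot φ: propagate the negated body to each accessible world.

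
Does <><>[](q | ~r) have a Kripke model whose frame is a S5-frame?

Satisfiable (open branch found)

1. <><>[](q | ~r), 0
2. <>[](q | ~r), 1   [<>-rule on 1: fresh world 1, 0R1]
3. [](q | ~r), 2   [<>-rule on 2: fresh world 2, 1R2]
4. q | ~r, 0   [[]-rule on 3 via 2R0]
5. q | ~r, 1   [[]-rule on 3 via 2R1]
6. q | ~r, 2   [[]-rule on 3 via 2R2]
7. ~r, 0   [|-rule on 4 (branches; this branch)]
8. ~r, 1   [|-rule on 5 (branches; this branch)]
9. ~r, 2   [|-rule on 6 (branches; this branch)]
Accessibility: 0R0, 0R1, 0R2, 1R0, 1R1, 1R2, 2R0, 2R1, 2R2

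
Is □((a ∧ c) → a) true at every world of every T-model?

Tableau for the negation ¬□((a ∧ c) → a):
1. ¬□((a ∧ c) → a), 0
2. ¬((a ∧ c) → a), 1
3. a ∧ c, 1
4. ¬a, 1
5. a, 1
6. c, 1
Accessibility: 0R0, 0R1, 1R1
Branch closes: a and ¬a both at 1.
Every branch of the negation's tableau closes; the branch above is one of them.

Valid in T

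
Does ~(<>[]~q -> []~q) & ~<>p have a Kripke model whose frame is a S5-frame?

1. ~(<>[]~q -> []~q) & ~<>p, 0
2. ~(<>[]~q -> []~q), 0
3. ~<>p, 0
4. <>[]~q, 0
5. ~[]~q, 0
6. ~p, 0
7. []~q, 1
8. ~p, 1
9. ~q, 0
10. ~q, 1
11. q, 2
12. ~p, 2
13. ~q, 2
Accessibility: 0R0, 0R1, 0R2, 1R0, 1R1, 1R2, 2R0, 2R1, 2R2
Branch closes: q and ~q both at 2.
Every branch closes; the branch above is one of them.

Unsatisfiable (every branch closes)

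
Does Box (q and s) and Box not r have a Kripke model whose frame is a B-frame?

1. Box (q and s) and Box not r, w0
2. Box (q and s), w0   [and-rule on 1]
3. Box not r, w0   [and-rule on 1]
4. q and s, w0   [Box-rule on 2 via w0Rw0]
5. q, w0   [and-rule on 4]
6. s, w0   [and-rule on 4]
7. not r, w0   [Box-rule on 3 via w0Rw0]
Accessibility: w0Rw0

Satisfiable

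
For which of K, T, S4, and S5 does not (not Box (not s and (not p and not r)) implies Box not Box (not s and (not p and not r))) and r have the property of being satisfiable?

S4-tableau for the formula:
1. not (not Box (not s and (not p and not r)) implies Box not Box (not s and (not p and not r))) and r, w0
2. not (not Box (not s and (not p and not r)) implies Box not Box (not s and (not p and not r))), w0
3. r, w0
4. not Box (not s and (not p and not r)), w0
5. not Box not Box (not s and (not p and not r)), w0
6. not (not s and (not p and not r)), w1
7. not (not p and not r), w1
8. r, w1
9. Box (not s and (not p and not r)), w2
10. not s and (not p and not r), w2
11. not s, w2
12. not p and not r, w2
13. not p, w2
14. not r, w2
Accessibility: w0Rw0, w0Rw1, w0Rw2, w1Rw1, w2Rw2
Complete open branch: satisfiable in S4, hence also in K, T (this S4-model is also a K-model and a T-model).
S5-tableau for the formula:
1. not (not Box (not s and (not p and not r)) implies Box not Box (not s and (not p and not r))) and r, w0
2. not (not Box (not s and (not p and not r)) implies Box not Box (not s and (not p and not r))), w0
3. r, w0
4. not Box (not s and (not p and not r)), w0
5. not Box not Box (not s and (not p and not r)), w0
6. not (not s and (not p and not r)), w1
7. not (not p and not r), w1
8. r, w1
9. Box (not s and (not p and not r)), w2
10. not s and (not p and not r), w0
11. not s, w0
12. not p and not r, w0
13. not p, w0
14. not r, w0
Accessibility: w0Rw0, w0Rw1, w0Rw2, w1Rw0, w1Rw1, w1Rw2, w2Rw0, w2Rw1, w2Rw2
Branch closes: r and not r both at w0.
Every branch closes (one shown): unsatisfiable in S5.

K, T, S4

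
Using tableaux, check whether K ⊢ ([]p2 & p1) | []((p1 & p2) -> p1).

Tableau for the negation ~(([]p2 & p1) | []((p1 & p2) -> p1)):
1. ~(([]p2 & p1) | []((p1 & p2) -> p1)), u
2. ~([]p2 & p1), u   [~|-rule on 1]
3. ~[]((p1 & p2) -> p1), u   [~|-rule on 1]
4. ~p1, u   [~&-rule on 2 (branches; this branch)]
5. ~((p1 & p2) -> p1), v   [~[]-rule on 3: fresh world v, uRv]
6. p1 & p2, v   [~->-rule on 5]
7. ~p1, v   [~->-rule on 5]
8. p1, v   [&-rule on 6]
9. p2, v   [&-rule on 6]
Accessibility: uRv
Branch closes: p1 and ~p1 both at v.
All branches of the negation close; one closing branch shown above.

Yes, valid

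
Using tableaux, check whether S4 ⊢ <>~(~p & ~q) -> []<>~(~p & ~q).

Tableau for the negation ~(<>~(~p & ~q) -> []<>~(~p & ~q)):
1. ~(<>~(~p & ~q) -> []<>~(~p & ~q)), u
2. <>~(~p & ~q), u
3. ~[]<>~(~p & ~q), u
4. ~(~p & ~q), v
5. q, v
6. ~<>~(~p & ~q), w
7. ~p & ~q, w
8. ~p, w
9. ~q, w
Accessibility: uRu, uRv, uRw, vRv, wRw
The negation has an open branch (countermodel exists).

Invalid (countermodel exists)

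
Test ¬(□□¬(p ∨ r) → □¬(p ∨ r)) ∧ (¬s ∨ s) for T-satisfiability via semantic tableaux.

1. ¬(□□¬(p ∨ r) → □¬(p ∨ r)) ∧ (¬s ∨ s), 0
2. ¬(□□¬(p ∨ r) → □¬(p ∨ r)), 0
3. ¬s ∨ s, 0
4. □□¬(p ∨ r), 0
5. ¬□¬(p ∨ r), 0
6. □¬(p ∨ r), 0
7. ¬(p ∨ r), 0
8. ¬p, 0
9. ¬r, 0
10. s, 0
11. p ∨ r, 1
12. □¬(p ∨ r), 1
13. ¬(p ∨ r), 1
14. ¬p, 1
15. ¬r, 1
16. r, 1
Accessibility: 0R0, 0R1, 1R1
Branch closes: r and ¬r both at 1.
All branches of the tableau close; one closing branch shown above.

Unsatisfiable (every branch closes)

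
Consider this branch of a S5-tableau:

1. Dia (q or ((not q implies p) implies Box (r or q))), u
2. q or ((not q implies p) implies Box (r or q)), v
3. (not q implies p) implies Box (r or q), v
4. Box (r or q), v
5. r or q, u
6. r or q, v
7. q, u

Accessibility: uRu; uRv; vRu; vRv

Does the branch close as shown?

No, open

No world carries both an atom and its negation.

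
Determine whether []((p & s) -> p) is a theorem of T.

Valid in T

Tableau for the negation ~[]((p & s) -> p):
1. ~[]((p & s) -> p), u
2. ~((p & s) -> p), v
3. p & s, v
4. ~p, v
5. p, v
6. s, v
Accessibility: uRu, uRv, vRv
Branch closes: p and ~p both at v.
All branches of the negation close; one closing branch shown above.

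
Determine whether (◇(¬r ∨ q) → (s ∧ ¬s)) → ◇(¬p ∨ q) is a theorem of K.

Tableau for the negation ¬((◇(¬r ∨ q) → (s ∧ ¬s)) → ◇(¬p ∨ q)):
1. ¬((◇(¬r ∨ q) → (s ∧ ¬s)) → ◇(¬p ∨ q)), u
2. ◇(¬r ∨ q) → (s ∧ ¬s), u
3. ¬◇(¬p ∨ q), u
4. ¬◇(¬r ∨ q), u
The negation has an open branch (countermodel exists).

Invalid (countermodel exists)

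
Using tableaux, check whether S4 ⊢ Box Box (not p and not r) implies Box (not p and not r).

Yes, valid

Tableau for the negation not (Box Box (not p and not r) implies Box (not p and not r)):
1. not (Box Box (not p and not r) implies Box (not p and not r)), 0
2. Box Box (not p and not r), 0
3. not Box (not p and not r), 0
4. Box (not p and not r), 0
5. not p and not r, 0
6. not p, 0
7. not r, 0
8. not (not p and not r), 1
9. Box (not p and not r), 1
10. not p and not r, 1
11. not p, 1
12. not r, 1
13. r, 1
Accessibility: 0R0, 0R1, 1R1
Branch closes: r and not r both at 1.
Every branch of the negation's tableau closes; the branch above is one of them.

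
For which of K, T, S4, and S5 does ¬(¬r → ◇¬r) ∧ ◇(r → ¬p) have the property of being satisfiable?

T-tableau for the formula:
1. ¬(¬r → ◇¬r) ∧ ◇(r → ¬p), 0
2. ¬(¬r → ◇¬r), 0   [∧-rule on 1]
3. ◇(r → ¬p), 0   [∧-rule on 1]
4. ¬r, 0   [¬→-rule on 2]
5. ¬◇¬r, 0   [¬→-rule on 2]
6. r, 0   [¬◇-rule on 5 via 0R0]
Accessibility: 0R0
Branch closes: r and ¬r both at 0.
Every branch closes (one shown): unsatisfiable in T, hence also in S4, S5 (every S4/S5-frame is a T-frame).
K-tableau for the formula:
1. ¬(¬r → ◇¬r) ∧ ◇(r → ¬p), 0
2. ¬(¬r → ◇¬r), 0   [∧-rule on 1]
3. ◇(r → ¬p), 0   [∧-rule on 1]
4. ¬r, 0   [¬→-rule on 2]
5. ¬◇¬r, 0   [¬→-rule on 2]
6. r → ¬p, 1   [◇-rule on 3: fresh world 1, 0R1]
7. r, 1   [¬◇-rule on 5 via 0R1]
8. ¬p, 1   [→-rule on 6 (branches; this branch)]
Accessibility: 0R1
Complete open branch: satisfiable in K.

K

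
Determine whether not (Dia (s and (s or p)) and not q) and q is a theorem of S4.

No, not valid

Tableau for the negation not (not (Dia (s and (s or p)) and not q) and q):
1. not (not (Dia (s and (s or p)) and not q) and q), 0
2. not q, 0
Accessibility: 0R0
The negation has an open branch (countermodel exists).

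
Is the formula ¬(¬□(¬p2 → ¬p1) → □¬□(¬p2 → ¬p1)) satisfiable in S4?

1. ¬(¬□(¬p2 → ¬p1) → □¬□(¬p2 → ¬p1)), w0
2. ¬□(¬p2 → ¬p1), w0   [¬→-rule on 1]
3. ¬□¬□(¬p2 → ¬p1), w0   [¬→-rule on 1]
4. ¬(¬p2 → ¬p1), w1   [¬□-rule on 2: fresh world w1, w0Rw1]
5. ¬p2, w1   [¬→-rule on 4]
6. p1, w1   [¬→-rule on 4]
7. □(¬p2 → ¬p1), w2   [¬□-rule on 3: fresh world w2, w0Rw2]
8. ¬p2 → ¬p1, w2   [□-rule on 7 via w2Rw2]
9. ¬p1, w2   [→-rule on 8 (branches; this branch)]
Accessibility: w0Rw0, w0Rw1, w0Rw2, w1Rw1, w2Rw2

Satisfiable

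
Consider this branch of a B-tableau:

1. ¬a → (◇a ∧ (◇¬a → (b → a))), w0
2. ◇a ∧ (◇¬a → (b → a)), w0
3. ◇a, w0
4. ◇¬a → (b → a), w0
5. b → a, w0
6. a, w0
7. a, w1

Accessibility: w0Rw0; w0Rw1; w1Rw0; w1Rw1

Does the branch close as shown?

Not closed

No atom appears with both signs at the same world.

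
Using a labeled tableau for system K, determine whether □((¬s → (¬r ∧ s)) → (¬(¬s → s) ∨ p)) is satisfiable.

1. □((¬s → (¬r ∧ s)) → (¬(¬s → s) ∨ p)), u

Yes, satisfiable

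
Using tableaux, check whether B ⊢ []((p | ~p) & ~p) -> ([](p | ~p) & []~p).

Valid in B

Tableau for the negation ~([]((p | ~p) & ~p) -> ([](p | ~p) & []~p)):
1. ~([]((p | ~p) & ~p) -> ([](p | ~p) & []~p)), u
2. []((p | ~p) & ~p), u
3. ~([](p | ~p) & []~p), u
4. (p | ~p) & ~p, u
5. p | ~p, u
6. ~p, u
7. ~[]~p, u
8. p, v
9. (p | ~p) & ~p, v
10. p | ~p, v
11. ~p, v
Accessibility: uRu, uRv, vRu, vRv
Branch closes: p and ~p both at v.
Every branch of the negation's tableau closes; the branch above is one of them.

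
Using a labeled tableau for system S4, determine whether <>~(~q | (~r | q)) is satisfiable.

Unsatisfiable

1. <>~(~q | (~r | q)), u
2. ~(~q | (~r | q)), v   [<>-rule on 1: fresh world v, uRv]
3. q, v   [~|-rule on 2]
4. ~(~r | q), v   [~|-rule on 2]
5. r, v   [~|-rule on 4]
6. ~q, v   [~|-rule on 4]
Accessibility: uRu, uRv, vRv
Branch closes: q and ~q both at v.
All branches of the tableau close; one closing branch shown above.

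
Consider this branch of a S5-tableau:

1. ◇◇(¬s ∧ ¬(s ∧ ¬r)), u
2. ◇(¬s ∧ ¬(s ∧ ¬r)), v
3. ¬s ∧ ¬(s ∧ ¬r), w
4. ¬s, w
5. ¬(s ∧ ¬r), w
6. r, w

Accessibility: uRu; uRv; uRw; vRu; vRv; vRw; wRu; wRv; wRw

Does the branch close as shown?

There is no literal clash: for every atom and world, at most one sign appears.

No, open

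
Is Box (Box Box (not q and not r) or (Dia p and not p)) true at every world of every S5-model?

No, not valid

Tableau for the negation not Box (Box Box (not q and not r) or (Dia p and not p)):
1. not Box (Box Box (not q and not r) or (Dia p and not p)), u
2. not (Box Box (not q and not r) or (Dia p and not p)), v
3. not Box Box (not q and not r), v
4. not (Dia p and not p), v
5. p, v
6. not Box (not q and not r), w
7. not (not q and not r), x
8. r, x
Accessibility: uRu, uRv, uRw, uRx, vRu, vRv, vRw, vRx, wRu, wRv, wRw, wRx, xRu, xRv, xRw, xRx
The negation has an open branch (countermodel exists).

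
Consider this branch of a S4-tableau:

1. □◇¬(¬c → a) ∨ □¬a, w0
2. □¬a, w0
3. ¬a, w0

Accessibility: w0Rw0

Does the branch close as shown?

There is no literal clash: for every atom and world, at most one sign appears.

Open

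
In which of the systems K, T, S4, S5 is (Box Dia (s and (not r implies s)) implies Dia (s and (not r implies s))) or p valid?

T, S4, S5

T-tableau for the negation not ((Box Dia (s and (not r implies s)) implies Dia (s and (not r implies s))) or p):
1. not ((Box Dia (s and (not r implies s)) implies Dia (s and (not r implies s))) or p), w0
2. not (Box Dia (s and (not r implies s)) implies Dia (s and (not r implies s))), w0   [neg-or-rule on 1]
3. not p, w0   [neg-or-rule on 1]
4. Box Dia (s and (not r implies s)), w0   [neg-implies-rule on 2]
5. not Dia (s and (not r implies s)), w0   [neg-implies-rule on 2]
6. Dia (s and (not r implies s)), w0   [Box-rule on 4 via w0Rw0]
7. not (s and (not r implies s)), w0   [neg-Dia-rule on 5 via w0Rw0]
8. not (not r implies s), w0   [neg-and-rule on 7 (branches; this branch)]
9. not r, w0   [neg-implies-rule on 8]
10. not s, w0   [neg-implies-rule on 8]
11. s and (not r implies s), w1   [Dia-rule on 6: fresh world w1, w0Rw1]
12. s, w1   [and-rule on 11]
13. not r implies s, w1   [and-rule on 11]
14. Dia (s and (not r implies s)), w1   [Box-rule on 4 via w0Rw1]
15. not (s and (not r implies s)), w1   [neg-Dia-rule on 5 via w0Rw1]
16. not (not r implies s), w1   [neg-and-rule on 15 (branches; this branch)]
17. not r, w1   [neg-implies-rule on 16]
18. not s, w1   [neg-implies-rule on 16]
Accessibility: w0Rw0, w0Rw1, w1Rw1
Branch closes: s and not s both at w1.
Every branch closes (one shown): valid in T, hence also in S4, S5 (every theorem of T is a theorem of S4 and S5).
K-tableau for the negation not ((Box Dia (s and (not r implies s)) implies Dia (s and (not r implies s))) or p):
1. not ((Box Dia (s and (not r implies s)) implies Dia (s and (not r implies s))) or p), w0
2. not (Box Dia (s and (not r implies s)) implies Dia (s and (not r implies s))), w0   [neg-or-rule on 1]
3. not p, w0   [neg-or-rule on 1]
4. Box Dia (s and (not r implies s)), w0   [neg-implies-rule on 2]
5. not Dia (s and (not r implies s)), w0   [neg-implies-rule on 2]
Complete open branch: countermodel on a K-frame, so not valid in K.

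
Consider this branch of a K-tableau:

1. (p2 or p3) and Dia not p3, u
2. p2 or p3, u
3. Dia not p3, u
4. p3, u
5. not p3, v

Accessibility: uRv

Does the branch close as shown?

No, open

No world carries both an atom and its negation.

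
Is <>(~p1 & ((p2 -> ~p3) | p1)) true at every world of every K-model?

Tableau for the negation ~<>(~p1 & ((p2 -> ~p3) | p1)):
1. ~<>(~p1 & ((p2 -> ~p3) | p1)), w0
The negation has an open branch (countermodel exists).

No, not valid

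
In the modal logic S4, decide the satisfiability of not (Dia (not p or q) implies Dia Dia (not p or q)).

Unsatisfiable

1. not (Dia (not p or q) implies Dia Dia (not p or q)), u
2. Dia (not p or q), u   [neg-implies-rule on 1]
3. not Dia Dia (not p or q), u   [neg-implies-rule on 1]
4. not Dia (not p or q), u   [neg-Dia-rule on 3 via uRu]
5. not (not p or q), u   [neg-Dia-rule on 4 via uRu]
6. p, u   [neg-or-rule on 5]
7. not q, u   [neg-or-rule on 5]
8. not p or q, v   [Dia-rule on 2: fresh world v, uRv]
9. not Dia (not p or q), v   [neg-Dia-rule on 3 via uRv]
10. not (not p or q), v   [neg-Dia-rule on 4 via uRv]
11. p, v   [neg-or-rule on 10]
12. not q, v   [neg-or-rule on 10]
13. q, v   [or-rule on 8 (branches; this branch)]
Accessibility: uRu, uRv, vRv
Branch closes: q and not q both at v.
(One branch shown.) All branches close.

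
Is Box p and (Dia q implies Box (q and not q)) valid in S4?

Not valid

Tableau for the negation not (Box p and (Dia q implies Box (q and not q))):
1. not (Box p and (Dia q implies Box (q and not q))), w0
2. not (Dia q implies Box (q and not q)), w0
3. Dia q, w0
4. not Box (q and not q), w0
5. q, w1
6. not (q and not q), w2
7. q, w2
Accessibility: w0Rw0, w0Rw1, w0Rw2, w1Rw1, w2Rw2
The negation has an open branch (countermodel exists).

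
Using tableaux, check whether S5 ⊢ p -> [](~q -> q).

No, not valid

Tableau for the negation ~(p -> [](~q -> q)):
1. ~(p -> [](~q -> q)), w0
2. p, w0
3. ~[](~q -> q), w0
4. ~(~q -> q), w1
5. ~q, w1
Accessibility: w0Rw0, w0Rw1, w1Rw0, w1Rw1
The negation has an open branch (countermodel exists).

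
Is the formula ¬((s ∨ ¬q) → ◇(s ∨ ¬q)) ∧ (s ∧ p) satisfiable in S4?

Unsatisfiable

1. ¬((s ∨ ¬q) → ◇(s ∨ ¬q)) ∧ (s ∧ p), u
2. ¬((s ∨ ¬q) → ◇(s ∨ ¬q)), u
3. s ∧ p, u
4. s ∨ ¬q, u
5. ¬◇(s ∨ ¬q), u
6. s, u
7. p, u
8. ¬(s ∨ ¬q), u
9. ¬s, u
10. q, u
Accessibility: uRu
Branch closes: s and ¬s both at u.
All branches of the tableau close; one closing branch shown above.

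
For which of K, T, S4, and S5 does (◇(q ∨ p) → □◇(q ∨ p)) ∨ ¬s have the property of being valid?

S5

S5-tableau for the negation ¬((◇(q ∨ p) → □◇(q ∨ p)) ∨ ¬s):
1. ¬((◇(q ∨ p) → □◇(q ∨ p)) ∨ ¬s), u
2. ¬(◇(q ∨ p) → □◇(q ∨ p)), u
3. s, u
4. ◇(q ∨ p), u
5. ¬□◇(q ∨ p), u
6. q ∨ p, v
7. p, v
8. ¬◇(q ∨ p), w
9. ¬(q ∨ p), u
10. ¬q, u
11. ¬p, u
12. ¬(q ∨ p), v
13. ¬q, v
14. ¬p, v
Accessibility: uRu, uRv, uRw, vRu, vRv, vRw, wRu, wRv, wRw
Branch closes: p and ¬p both at v.
Every branch closes (one shown): valid in S5.
S4-tableau for the negation ¬((◇(q ∨ p) → □◇(q ∨ p)) ∨ ¬s):
1. ¬((◇(q ∨ p) → □◇(q ∨ p)) ∨ ¬s), u
2. ¬(◇(q ∨ p) → □◇(q ∨ p)), u
3. s, u
4. ◇(q ∨ p), u
5. ¬□◇(q ∨ p), u
6. q ∨ p, v
7. p, v
8. ¬◇(q ∨ p), w
9. ¬(q ∨ p), w
10. ¬q, w
11. ¬p, w
Accessibility: uRu, uRv, uRw, vRv, wRw
Complete open branch: countermodel on an S4-frame, so not valid in S4, nor in K, T (the same frame is also a K-frame and a T-frame).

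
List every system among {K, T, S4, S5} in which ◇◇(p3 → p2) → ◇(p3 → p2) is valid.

S4, S5

S4-tableau for the negation ¬(◇◇(p3 → p2) → ◇(p3 → p2)):
1. ¬(◇◇(p3 → p2) → ◇(p3 → p2)), 0
2. ◇◇(p3 → p2), 0
3. ¬◇(p3 → p2), 0
4. ¬(p3 → p2), 0
5. p3, 0
6. ¬p2, 0
7. ◇(p3 → p2), 1
8. ¬(p3 → p2), 1
9. p3, 1
10. ¬p2, 1
11. p3 → p2, 2
12. ¬(p3 → p2), 2
13. p3, 2
14. ¬p2, 2
15. p2, 2
Accessibility: 0R0, 0R1, 0R2, 1R1, 1R2, 2R2
Branch closes: p2 and ¬p2 both at 2.
Every branch closes (one shown): valid in S4, hence also in S5 (every theorem of S4 is a theorem of S5).
T-tableau for the negation ¬(◇◇(p3 → p2) → ◇(p3 → p2)):
1. ¬(◇◇(p3 → p2) → ◇(p3 → p2)), 0
2. ◇◇(p3 → p2), 0
3. ¬◇(p3 → p2), 0
4. ¬(p3 → p2), 0
5. p3, 0
6. ¬p2, 0
7. ◇(p3 → p2), 1
8. ¬(p3 → p2), 1
9. p3, 1
10. ¬p2, 1
11. p3 → p2, 2
12. p2, 2
Accessibility: 0R0, 0R1, 1R1, 1R2, 2R2
Complete open branch: countermodel on a T-frame, so not valid in T, nor in K (the same frame is also a K-frame).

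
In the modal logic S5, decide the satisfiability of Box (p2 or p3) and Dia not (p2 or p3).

1. Box (p2 or p3) and Dia not (p2 or p3), 0
2. Box (p2 or p3), 0
3. Dia not (p2 or p3), 0
4. p2 or p3, 0
5. p3, 0
6. not (p2 or p3), 1
7. not p2, 1
8. not p3, 1
9. p2 or p3, 1
10. p3, 1
Accessibility: 0R0, 0R1, 1R0, 1R1
Branch closes: p3 and not p3 both at 1.
Every branch closes; the branch above is one of them.

Unsatisfiable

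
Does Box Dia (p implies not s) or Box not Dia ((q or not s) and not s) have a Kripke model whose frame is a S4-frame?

Satisfiable

1. Box Dia (p implies not s) or Box not Dia ((q or not s) and not s), 0
2. Box not Dia ((q or not s) and not s), 0   [or-rule on 1 (branches; this branch)]
3. not Dia ((q or not s) and not s), 0   [Box-rule on 2 via 0R0]
4. not ((q or not s) and not s), 0   [neg-Dia-rule on 3 via 0R0]
5. s, 0   [neg-and-rule on 4 (branches; this branch)]
Accessibility: 0R0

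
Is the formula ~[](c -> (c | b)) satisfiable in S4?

1. ~[](c -> (c | b)), u
2. ~(c -> (c | b)), v
3. c, v
4. ~(c | b), v
5. ~c, v
6. ~b, v
Accessibility: uRu, uRv, vRv
Branch closes: c and ~c both at v.
(One branch shown.) All branches close.

No, unsatisfiable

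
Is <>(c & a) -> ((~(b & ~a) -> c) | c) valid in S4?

Invalid (countermodel exists)

Tableau for the negation ~(<>(c & a) -> ((~(b & ~a) -> c) | c)):
1. ~(<>(c & a) -> ((~(b & ~a) -> c) | c)), 0
2. <>(c & a), 0
3. ~((~(b & ~a) -> c) | c), 0
4. ~(~(b & ~a) -> c), 0
5. ~c, 0
6. ~(b & ~a), 0
7. a, 0
8. c & a, 1
9. c, 1
10. a, 1
Accessibility: 0R0, 0R1, 1R1
The negation has an open branch (countermodel exists).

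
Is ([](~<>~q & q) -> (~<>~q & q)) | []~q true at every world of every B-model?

Tableau for the negation ~(([](~<>~q & q) -> (~<>~q & q)) | []~q):
1. ~(([](~<>~q & q) -> (~<>~q & q)) | []~q), w0
2. ~([](~<>~q & q) -> (~<>~q & q)), w0
3. ~[]~q, w0
4. [](~<>~q & q), w0
5. ~(~<>~q & q), w0
6. ~<>~q & q, w0
7. ~<>~q, w0
8. q, w0
9. <>~q, w0
10. q, w1
11. ~<>~q & q, w1
12. ~<>~q, w1
13. ~q, w2
14. ~<>~q & q, w2
15. ~<>~q, w2
16. q, w2
Accessibility: w0Rw0, w0Rw1, w0Rw2, w1Rw0, w1Rw1, w2Rw0, w2Rw2
Branch closes: q and ~q both at w2.
All branches of the negation close; one closing branch shown above.

Yes, valid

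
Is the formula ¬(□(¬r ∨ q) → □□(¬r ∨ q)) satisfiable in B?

1. ¬(□(¬r ∨ q) → □□(¬r ∨ q)), u
2. □(¬r ∨ q), u
3. ¬□□(¬r ∨ q), u
4. ¬r ∨ q, u
5. q, u
6. ¬□(¬r ∨ q), v
7. ¬r ∨ q, v
8. q, v
9. ¬(¬r ∨ q), w
10. r, w
11. ¬q, w
Accessibility: uRu, uRv, vRu, vRv, vRw, wRv, wRw

Satisfiable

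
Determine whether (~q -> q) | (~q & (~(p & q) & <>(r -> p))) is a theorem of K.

Tableau for the negation ~((~q -> q) | (~q & (~(p & q) & <>(r -> p)))):
1. ~((~q -> q) | (~q & (~(p & q) & <>(r -> p)))), 0
2. ~(~q -> q), 0
3. ~(~q & (~(p & q) & <>(r -> p))), 0
4. ~q, 0
5. ~(~(p & q) & <>(r -> p)), 0
6. ~<>(r -> p), 0
The negation has an open branch (countermodel exists).

No, not valid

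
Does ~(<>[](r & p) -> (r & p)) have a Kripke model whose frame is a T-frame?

1. ~(<>[](r & p) -> (r & p)), w0
2. <>[](r & p), w0
3. ~(r & p), w0
4. ~p, w0
5. [](r & p), w1
6. r & p, w1
7. r, w1
8. p, w1
Accessibility: w0Rw0, w0Rw1, w1Rw1

Satisfiable (open branch found)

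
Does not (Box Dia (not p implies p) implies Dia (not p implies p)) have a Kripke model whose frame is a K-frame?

1. not (Box Dia (not p implies p) implies Dia (not p implies p)), 0
2. Box Dia (not p implies p), 0
3. not Dia (not p implies p), 0

Satisfiable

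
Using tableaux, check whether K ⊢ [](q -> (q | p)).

Valid

Tableau for the negation ~[](q -> (q | p)):
1. ~[](q -> (q | p)), w0
2. ~(q -> (q | p)), w1
3. q, w1
4. ~(q | p), w1
5. ~q, w1
6. ~p, w1
Accessibility: w0Rw1
Branch closes: q and ~q both at w1.
Every branch of the negation's tableau closes; the branch above is one of them.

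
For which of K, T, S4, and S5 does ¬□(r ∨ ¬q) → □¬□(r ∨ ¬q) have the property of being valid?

S5-tableau for the negation ¬(¬□(r ∨ ¬q) → □¬□(r ∨ ¬q)):
1. ¬(¬□(r ∨ ¬q) → □¬□(r ∨ ¬q)), u
2. ¬□(r ∨ ¬q), u   [¬→-rule on 1]
3. ¬□¬□(r ∨ ¬q), u   [¬→-rule on 1]
4. ¬(r ∨ ¬q), v   [¬□-rule on 2: fresh world v, uRv]
5. ¬r, v   [¬∨-rule on 4]
6. q, v   [¬∨-rule on 4]
7. □(r ∨ ¬q), w   [¬□-rule on 3: fresh world w, uRw]
8. r ∨ ¬q, u   [□-rule on 7 via wRu]
9. r ∨ ¬q, v   [□-rule on 7 via wRv]
10. r ∨ ¬q, w   [□-rule on 7 via wRw]
11. ¬q, u   [∨-rule on 8 (branches; this branch)]
12. ¬q, v   [∨-rule on 9 (branches; this branch)]
Accessibility: uRu, uRv, uRw, vRu, vRv, vRw, wRu, wRv, wRw
Branch closes: q and ¬q both at v.
Every branch closes (one shown): valid in S5.
S4-tableau for the negation ¬(¬□(r ∨ ¬q) → □¬□(r ∨ ¬q)):
1. ¬(¬□(r ∨ ¬q) → □¬□(r ∨ ¬q)), u
2. ¬□(r ∨ ¬q), u   [¬→-rule on 1]
3. ¬□¬□(r ∨ ¬q), u   [¬→-rule on 1]
4. ¬(r ∨ ¬q), v   [¬□-rule on 2: fresh world v, uRv]
5. ¬r, v   [¬∨-rule on 4]
6. q, v   [¬∨-rule on 4]
7. □(r ∨ ¬q), w   [¬□-rule on 3: fresh world w, uRw]
8. r ∨ ¬q, w   [□-rule on 7 via wRw]
9. ¬q, w   [∨-rule on 8 (branches; this branch)]
Accessibility: uRu, uRv, uRw, vRv, wRw
Complete open branch: countermodel on an S4-frame, so not valid in S4, nor in K, T (the same frame is also a K-frame and a T-frame).

S5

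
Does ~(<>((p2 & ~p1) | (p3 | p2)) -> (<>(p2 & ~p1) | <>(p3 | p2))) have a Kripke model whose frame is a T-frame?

No, unsatisfiable

1. ~(<>((p2 & ~p1) | (p3 | p2)) -> (<>(p2 & ~p1) | <>(p3 | p2))), u
2. <>((p2 & ~p1) | (p3 | p2)), u
3. ~(<>(p2 & ~p1) | <>(p3 | p2)), u
4. ~<>(p2 & ~p1), u
5. ~<>(p3 | p2), u
6. ~(p2 & ~p1), u
7. ~(p3 | p2), u
8. ~p3, u
9. ~p2, u
10. p1, u
11. (p2 & ~p1) | (p3 | p2), v
12. ~(p2 & ~p1), v
13. ~(p3 | p2), v
14. ~p3, v
15. ~p2, v
16. p3 | p2, v
17. p1, v
18. p2, v
Accessibility: uRu, uRv, vRv
Branch closes: p2 and ~p2 both at v.
(One branch shown.) All branches close.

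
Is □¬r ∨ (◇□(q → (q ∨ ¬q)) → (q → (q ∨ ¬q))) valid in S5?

Valid in S5

Tableau for the negation ¬(□¬r ∨ (◇□(q → (q ∨ ¬q)) → (q → (q ∨ ¬q)))):
1. ¬(□¬r ∨ (◇□(q → (q ∨ ¬q)) → (q → (q ∨ ¬q)))), 0
2. ¬□¬r, 0
3. ¬(◇□(q → (q ∨ ¬q)) → (q → (q ∨ ¬q))), 0
4. ◇□(q → (q ∨ ¬q)), 0
5. ¬(q → (q ∨ ¬q)), 0
6. q, 0
7. ¬(q ∨ ¬q), 0
8. ¬q, 0
Accessibility: 0R0
Branch closes: q and ¬q both at 0.
All branches of the negation close; one closing branch shown above.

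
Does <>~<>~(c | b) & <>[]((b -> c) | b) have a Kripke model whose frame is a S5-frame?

1. <>~<>~(c | b) & <>[]((b -> c) | b), w0
2. <>~<>~(c | b), w0
3. <>[]((b -> c) | b), w0
4. ~<>~(c | b), w1
5. c | b, w0
6. c | b, w1
7. b, w0
8. b, w1
9. []((b -> c) | b), w2
10. c | b, w2
11. (b -> c) | b, w0
12. (b -> c) | b, w1
13. (b -> c) | b, w2
14. b, w2
Accessibility: w0Rw0, w0Rw1, w0Rw2, w1Rw0, w1Rw1, w1Rw2, w2Rw0, w2Rw1, w2Rw2

Satisfiable (open branch found)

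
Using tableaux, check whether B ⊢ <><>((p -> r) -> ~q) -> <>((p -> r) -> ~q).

Tableau for the negation ~(<><>((p -> r) -> ~q) -> <>((p -> r) -> ~q)):
1. ~(<><>((p -> r) -> ~q) -> <>((p -> r) -> ~q)), u
2. <><>((p -> r) -> ~q), u
3. ~<>((p -> r) -> ~q), u
4. ~((p -> r) -> ~q), u
5. p -> r, u
6. q, u
7. r, u
8. <>((p -> r) -> ~q), v
9. ~((p -> r) -> ~q), v
10. p -> r, v
11. q, v
12. r, v
13. (p -> r) -> ~q, w
14. ~q, w
Accessibility: uRu, uRv, vRu, vRv, vRw, wRv, wRw
The negation has an open branch (countermodel exists).

No, not valid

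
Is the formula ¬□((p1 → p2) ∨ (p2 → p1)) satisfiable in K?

Unsatisfiable (every branch closes)

1. ¬□((p1 → p2) ∨ (p2 → p1)), 0
2. ¬((p1 → p2) ∨ (p2 → p1)), 1   [¬□-rule on 1: fresh world 1, 0R1]
3. ¬(p1 → p2), 1   [¬∨-rule on 2]
4. ¬(p2 → p1), 1   [¬∨-rule on 2]
5. p1, 1   [¬→-rule on 3]
6. ¬p2, 1   [¬→-rule on 3]
7. p2, 1   [¬→-rule on 4]
8. ¬p1, 1   [¬→-rule on 4]
Accessibility: 0R1
Branch closes: p2 and ¬p2 both at 1.
All branches of the tableau close; one closing branch shown above.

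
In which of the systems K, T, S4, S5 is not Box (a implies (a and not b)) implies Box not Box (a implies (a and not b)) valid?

S4-tableau for the negation not (not Box (a implies (a and not b)) implies Box not Box (a implies (a and not b))):
1. not (not Box (a implies (a and not b)) implies Box not Box (a implies (a and not b))), u
2. not Box (a implies (a and not b)), u
3. not Box not Box (a implies (a and not b)), u
4. not (a implies (a and not b)), v
5. a, v
6. not (a and not b), v
7. b, v
8. Box (a implies (a and not b)), w
9. a implies (a and not b), w
10. a and not b, w
11. a, w
12. not b, w
Accessibility: uRu, uRv, uRw, vRv, wRw
Complete open branch: countermodel on an S4-frame, so not valid in S4, nor in K, T (the same frame is also a K-frame and a T-frame).
S5-tableau for the negation not (not Box (a implies (a and not b)) implies Box not Box (a implies (a and not b))):
1. not (not Box (a implies (a and not b)) implies Box not Box (a implies (a and not b))), u
2. not Box (a implies (a and not b)), u
3. not Box not Box (a implies (a and not b)), u
4. not (a implies (a and not b)), v
5. a, v
6. not (a and not b), v
7. b, v
8. Box (a implies (a and not b)), w
9. a implies (a and not b), u
10. a implies (a and not b), v
11. a implies (a and not b), w
12. a and not b, u
13. a, u
14. not b, u
15. a and not b, v
16. not b, v
Accessibility: uRu, uRv, uRw, vRu, vRv, vRw, wRu, wRv, wRw
Branch closes: b and not b both at v.
Every branch closes (one shown): valid in S5.

S5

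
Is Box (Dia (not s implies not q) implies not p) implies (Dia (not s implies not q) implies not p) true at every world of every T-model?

Tableau for the negation not (Box (Dia (not s implies not q) implies not p) implies (Dia (not s implies not q) implies not p)):
1. not (Box (Dia (not s implies not q) implies not p) implies (Dia (not s implies not q) implies not p)), u
2. Box (Dia (not s implies not q) implies not p), u   [neg-implies-rule on 1]
3. not (Dia (not s implies not q) implies not p), u   [neg-implies-rule on 1]
4. Dia (not s implies not q), u   [neg-implies-rule on 3]
5. p, u   [neg-implies-rule on 3]
6. Dia (not s implies not q) implies not p, u   [Box-rule on 2 via uRu]
7. not Dia (not s implies not q), u   [implies-rule on 6 (branches; this branch)]
8. not (not s implies not q), u   [neg-Dia-rule on 7 via uRu]
9. not s, u   [neg-implies-rule on 8]
10. q, u   [neg-implies-rule on 8]
11. not s implies not q, v   [Dia-rule on 4: fresh world v, uRv]
12. Dia (not s implies not q) implies not p, v   [Box-rule on 2 via uRv]
13. not (not s implies not q), v   [neg-Dia-rule on 7 via uRv]
14. not s, v   [neg-implies-rule on 13]
15. q, v   [neg-implies-rule on 13]
16. not q, v   [implies-rule on 11 (branches; this branch)]
Accessibility: uRu, uRv, vRv
Branch closes: q and not q both at v.
Every branch of the negation's tableau closes; the branch above is one of them.

Valid in T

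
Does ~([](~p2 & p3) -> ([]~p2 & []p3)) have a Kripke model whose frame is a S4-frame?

Unsatisfiable

1. ~([](~p2 & p3) -> ([]~p2 & []p3)), u
2. [](~p2 & p3), u
3. ~([]~p2 & []p3), u
4. ~p2 & p3, u
5. ~p2, u
6. p3, u
7. ~[]p3, u
8. ~p3, v
9. ~p2 & p3, v
10. ~p2, v
11. p3, v
Accessibility: uRu, uRv, vRv
Branch closes: p3 and ~p3 both at v.
Every branch closes; the branch above is one of them.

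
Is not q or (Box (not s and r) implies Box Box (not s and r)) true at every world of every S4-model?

Tableau for the negation not (not q or (Box (not s and r) implies Box Box (not s and r))):
1. not (not q or (Box (not s and r) implies Box Box (not s and r))), 0
2. q, 0
3. not (Box (not s and r) implies Box Box (not s and r)), 0
4. Box (not s and r), 0
5. not Box Box (not s and r), 0
6. not s and r, 0
7. not s, 0
8. r, 0
9. not Box (not s and r), 1
10. not s and r, 1
11. not s, 1
12. r, 1
13. not (not s and r), 2
14. not s and r, 2
15. not s, 2
16. r, 2
17. not r, 2
Accessibility: 0R0, 0R1, 0R2, 1R1, 1R2, 2R2
Branch closes: r and not r both at 2.
All branches of the negation close; one closing branch shown above.

Valid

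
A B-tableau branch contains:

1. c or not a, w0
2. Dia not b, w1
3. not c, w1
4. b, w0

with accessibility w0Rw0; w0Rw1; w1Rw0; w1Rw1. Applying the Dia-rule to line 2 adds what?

a fresh world w2 with w1Rw2, and not b at w2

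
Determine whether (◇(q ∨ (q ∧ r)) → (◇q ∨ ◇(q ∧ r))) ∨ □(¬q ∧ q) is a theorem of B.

Tableau for the negation ¬((◇(q ∨ (q ∧ r)) → (◇q ∨ ◇(q ∧ r))) ∨ □(¬q ∧ q)):
1. ¬((◇(q ∨ (q ∧ r)) → (◇q ∨ ◇(q ∧ r))) ∨ □(¬q ∧ q)), u
2. ¬(◇(q ∨ (q ∧ r)) → (◇q ∨ ◇(q ∧ r))), u
3. ¬□(¬q ∧ q), u
4. ◇(q ∨ (q ∧ r)), u
5. ¬(◇q ∨ ◇(q ∧ r)), u
6. ¬◇q, u
7. ¬◇(q ∧ r), u
8. ¬q, u
9. ¬(q ∧ r), u
10. ¬r, u
11. ¬(¬q ∧ q), v
12. ¬q, v
13. ¬(q ∧ r), v
14. ¬r, v
15. q ∨ (q ∧ r), w
16. ¬q, w
17. ¬(q ∧ r), w
18. q ∧ r, w
19. q, w
20. r, w
Accessibility: uRu, uRv, uRw, vRu, vRv, wRu, wRw
Branch closes: q and ¬q both at w.
All branches of the negation close; one closing branch shown above.

Valid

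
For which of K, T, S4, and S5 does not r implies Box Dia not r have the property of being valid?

S4-tableau for the negation not (not r implies Box Dia not r):
1. not (not r implies Box Dia not r), w0
2. not r, w0
3. not Box Dia not r, w0
4. not Dia not r, w1
5. r, w1
Accessibility: w0Rw0, w0Rw1, w1Rw1
Complete open branch: countermodel on an S4-frame, so not valid in S4, nor in K, T (the same frame is also a K-frame and a T-frame).
S5-tableau for the negation not (not r implies Box Dia not r):
1. not (not r implies Box Dia not r), w0
2. not r, w0
3. not Box Dia not r, w0
4. not Dia not r, w1
5. r, w0
Accessibility: w0Rw0, w0Rw1, w1Rw0, w1Rw1
Branch closes: r and not r both at w0.
Every branch closes (one shown): valid in S5.

S5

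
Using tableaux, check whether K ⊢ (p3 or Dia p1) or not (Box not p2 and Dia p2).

Valid

Tableau for the negation not ((p3 or Dia p1) or not (Box not p2 and Dia p2)):
1. not ((p3 or Dia p1) or not (Box not p2 and Dia p2)), 0
2. not (p3 or Dia p1), 0
3. Box not p2 and Dia p2, 0
4. not p3, 0
5. not Dia p1, 0
6. Box not p2, 0
7. Dia p2, 0
8. p2, 1
9. not p1, 1
10. not p2, 1
Accessibility: 0R1
Branch closes: p2 and not p2 both at 1.
Every branch of the negation's tableau closes; the branch above is one of them.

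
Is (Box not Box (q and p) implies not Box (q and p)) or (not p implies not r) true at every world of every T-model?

Tableau for the negation not ((Box not Box (q and p) implies not Box (q and p)) or (not p implies not r)):
1. not ((Box not Box (q and p) implies not Box (q and p)) or (not p implies not r)), u
2. not (Box not Box (q and p) implies not Box (q and p)), u   [neg-or-rule on 1]
3. not (not p implies not r), u   [neg-or-rule on 1]
4. Box not Box (q and p), u   [neg-implies-rule on 2]
5. Box (q and p), u   [neg-implies-rule on 2]
6. not p, u   [neg-implies-rule on 3]
7. r, u   [neg-implies-rule on 3]
8. not Box (q and p), u   [Box-rule on 4 via uRu]
9. q and p, u   [Box-rule on 5 via uRu]
10. q, u   [and-rule on 9]
11. p, u   [and-rule on 9]
Accessibility: uRu
Branch closes: p and not p both at u.
All branches of the negation close; one closing branch shown above.

Valid in T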